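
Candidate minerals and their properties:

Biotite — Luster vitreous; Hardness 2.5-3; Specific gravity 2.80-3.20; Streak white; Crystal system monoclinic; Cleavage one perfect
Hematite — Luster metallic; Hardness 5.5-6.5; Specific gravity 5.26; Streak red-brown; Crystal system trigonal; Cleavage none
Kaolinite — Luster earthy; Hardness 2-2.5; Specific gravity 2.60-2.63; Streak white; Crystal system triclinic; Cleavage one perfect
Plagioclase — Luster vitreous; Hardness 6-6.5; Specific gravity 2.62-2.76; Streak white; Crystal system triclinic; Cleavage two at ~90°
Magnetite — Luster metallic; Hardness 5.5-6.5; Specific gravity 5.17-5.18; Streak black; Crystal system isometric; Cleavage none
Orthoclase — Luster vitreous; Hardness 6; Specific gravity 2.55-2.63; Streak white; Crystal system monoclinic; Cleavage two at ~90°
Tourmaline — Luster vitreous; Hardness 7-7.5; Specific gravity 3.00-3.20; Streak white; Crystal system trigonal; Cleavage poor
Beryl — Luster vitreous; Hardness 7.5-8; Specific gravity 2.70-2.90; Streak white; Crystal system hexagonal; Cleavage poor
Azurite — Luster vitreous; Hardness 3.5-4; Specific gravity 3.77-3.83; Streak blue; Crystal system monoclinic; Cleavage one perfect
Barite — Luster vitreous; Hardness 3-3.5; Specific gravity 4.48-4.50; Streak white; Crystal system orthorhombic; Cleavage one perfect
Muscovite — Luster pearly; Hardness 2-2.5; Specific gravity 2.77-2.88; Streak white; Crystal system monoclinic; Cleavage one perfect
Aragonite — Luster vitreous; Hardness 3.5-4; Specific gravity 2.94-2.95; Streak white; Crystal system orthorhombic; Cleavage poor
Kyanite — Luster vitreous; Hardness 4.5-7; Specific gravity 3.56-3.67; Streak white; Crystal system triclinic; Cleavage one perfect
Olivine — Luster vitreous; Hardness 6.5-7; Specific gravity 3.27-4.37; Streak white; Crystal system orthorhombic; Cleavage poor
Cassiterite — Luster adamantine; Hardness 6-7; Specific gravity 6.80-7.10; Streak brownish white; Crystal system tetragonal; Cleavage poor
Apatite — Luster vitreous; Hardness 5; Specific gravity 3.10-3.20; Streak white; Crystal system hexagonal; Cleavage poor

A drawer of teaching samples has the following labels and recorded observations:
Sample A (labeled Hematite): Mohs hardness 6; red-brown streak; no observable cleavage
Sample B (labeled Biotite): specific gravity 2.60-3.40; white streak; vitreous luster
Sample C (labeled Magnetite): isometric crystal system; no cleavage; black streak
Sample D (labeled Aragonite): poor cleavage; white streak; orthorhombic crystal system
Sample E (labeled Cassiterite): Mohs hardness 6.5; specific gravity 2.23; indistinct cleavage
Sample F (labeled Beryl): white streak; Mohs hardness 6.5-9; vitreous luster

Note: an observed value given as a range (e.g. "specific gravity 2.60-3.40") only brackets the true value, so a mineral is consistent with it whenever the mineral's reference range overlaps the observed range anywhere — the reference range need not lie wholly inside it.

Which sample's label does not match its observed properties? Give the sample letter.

Sample A: all recorded properties match Hematite.
Sample B: all recorded properties match Biotite.
Sample C: all recorded properties match Magnetite.
Sample D: all recorded properties match Aragonite.
Sample E: Cassiterite has SG 6.80-7.10, but the record shows specific gravity 2.23 — this label is wrong.
Sample F: all recorded properties match Beryl.
Only sample E is inconsistent with its label.

E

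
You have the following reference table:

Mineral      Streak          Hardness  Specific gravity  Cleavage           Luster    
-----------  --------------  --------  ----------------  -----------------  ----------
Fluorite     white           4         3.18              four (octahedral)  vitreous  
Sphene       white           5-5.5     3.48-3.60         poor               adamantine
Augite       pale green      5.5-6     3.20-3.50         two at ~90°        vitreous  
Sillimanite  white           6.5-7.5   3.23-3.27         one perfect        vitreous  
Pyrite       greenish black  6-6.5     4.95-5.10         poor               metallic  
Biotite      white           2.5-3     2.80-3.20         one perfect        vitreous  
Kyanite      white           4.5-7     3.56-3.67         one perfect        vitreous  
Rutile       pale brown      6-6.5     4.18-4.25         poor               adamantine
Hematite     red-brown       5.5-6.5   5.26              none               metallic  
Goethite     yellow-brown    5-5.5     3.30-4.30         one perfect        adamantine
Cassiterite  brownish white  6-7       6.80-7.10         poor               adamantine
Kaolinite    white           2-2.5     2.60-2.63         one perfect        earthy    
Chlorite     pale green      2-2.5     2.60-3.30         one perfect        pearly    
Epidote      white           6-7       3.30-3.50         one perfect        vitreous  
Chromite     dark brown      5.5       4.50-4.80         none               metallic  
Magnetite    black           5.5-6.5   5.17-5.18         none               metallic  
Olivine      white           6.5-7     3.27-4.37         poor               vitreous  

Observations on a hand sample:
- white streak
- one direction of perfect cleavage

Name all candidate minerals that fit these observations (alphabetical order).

White streak — leaves Fluorite, Sphene, Sillimanite, Biotite, Kyanite, Kaolinite, Epidote, Olivine.
One direction of perfect cleavage is inconsistent with Fluorite, Sphene, Olivine.
The minerals that satisfy all observations are Biotite, Epidote, Kaolinite, Kyanite, Sillimanite.

Biotite, Epidote, Kaolinite, Kyanite, Sillimanite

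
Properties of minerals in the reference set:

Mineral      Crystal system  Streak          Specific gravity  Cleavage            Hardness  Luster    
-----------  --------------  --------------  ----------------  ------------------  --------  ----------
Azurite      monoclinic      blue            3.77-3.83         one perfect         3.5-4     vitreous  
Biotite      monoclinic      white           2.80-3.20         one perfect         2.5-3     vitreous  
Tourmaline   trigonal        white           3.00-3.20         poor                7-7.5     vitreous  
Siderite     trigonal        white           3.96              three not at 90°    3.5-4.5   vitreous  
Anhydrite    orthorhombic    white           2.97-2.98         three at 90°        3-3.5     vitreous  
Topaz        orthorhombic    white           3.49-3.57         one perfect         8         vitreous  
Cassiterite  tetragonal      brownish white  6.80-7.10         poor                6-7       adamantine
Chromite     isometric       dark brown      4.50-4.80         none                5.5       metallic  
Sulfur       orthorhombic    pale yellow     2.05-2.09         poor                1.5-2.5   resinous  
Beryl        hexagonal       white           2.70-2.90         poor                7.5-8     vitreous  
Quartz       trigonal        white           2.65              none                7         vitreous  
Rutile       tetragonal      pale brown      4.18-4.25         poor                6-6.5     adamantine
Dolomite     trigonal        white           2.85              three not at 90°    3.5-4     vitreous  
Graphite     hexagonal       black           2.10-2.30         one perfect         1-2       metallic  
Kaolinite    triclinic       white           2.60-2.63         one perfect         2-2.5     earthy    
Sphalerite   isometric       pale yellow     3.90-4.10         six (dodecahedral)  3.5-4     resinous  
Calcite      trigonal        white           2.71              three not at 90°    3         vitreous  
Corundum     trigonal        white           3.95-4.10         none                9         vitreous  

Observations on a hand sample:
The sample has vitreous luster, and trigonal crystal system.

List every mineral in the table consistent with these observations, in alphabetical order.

Calcite, Corundum, Dolomite, Quartz, Siderite, Tourmaline

Vitreous luster — only Azurite, Biotite, Tourmaline, Siderite, Anhydrite, Topaz, Beryl, Quartz, Dolomite, Calcite, Corundum remain.
Trigonal crystal system excludes Azurite, Biotite, Anhydrite, Topaz, Beryl.
Remaining candidates: Calcite, Corundum, Dolomite, Quartz, Siderite, Tourmaline.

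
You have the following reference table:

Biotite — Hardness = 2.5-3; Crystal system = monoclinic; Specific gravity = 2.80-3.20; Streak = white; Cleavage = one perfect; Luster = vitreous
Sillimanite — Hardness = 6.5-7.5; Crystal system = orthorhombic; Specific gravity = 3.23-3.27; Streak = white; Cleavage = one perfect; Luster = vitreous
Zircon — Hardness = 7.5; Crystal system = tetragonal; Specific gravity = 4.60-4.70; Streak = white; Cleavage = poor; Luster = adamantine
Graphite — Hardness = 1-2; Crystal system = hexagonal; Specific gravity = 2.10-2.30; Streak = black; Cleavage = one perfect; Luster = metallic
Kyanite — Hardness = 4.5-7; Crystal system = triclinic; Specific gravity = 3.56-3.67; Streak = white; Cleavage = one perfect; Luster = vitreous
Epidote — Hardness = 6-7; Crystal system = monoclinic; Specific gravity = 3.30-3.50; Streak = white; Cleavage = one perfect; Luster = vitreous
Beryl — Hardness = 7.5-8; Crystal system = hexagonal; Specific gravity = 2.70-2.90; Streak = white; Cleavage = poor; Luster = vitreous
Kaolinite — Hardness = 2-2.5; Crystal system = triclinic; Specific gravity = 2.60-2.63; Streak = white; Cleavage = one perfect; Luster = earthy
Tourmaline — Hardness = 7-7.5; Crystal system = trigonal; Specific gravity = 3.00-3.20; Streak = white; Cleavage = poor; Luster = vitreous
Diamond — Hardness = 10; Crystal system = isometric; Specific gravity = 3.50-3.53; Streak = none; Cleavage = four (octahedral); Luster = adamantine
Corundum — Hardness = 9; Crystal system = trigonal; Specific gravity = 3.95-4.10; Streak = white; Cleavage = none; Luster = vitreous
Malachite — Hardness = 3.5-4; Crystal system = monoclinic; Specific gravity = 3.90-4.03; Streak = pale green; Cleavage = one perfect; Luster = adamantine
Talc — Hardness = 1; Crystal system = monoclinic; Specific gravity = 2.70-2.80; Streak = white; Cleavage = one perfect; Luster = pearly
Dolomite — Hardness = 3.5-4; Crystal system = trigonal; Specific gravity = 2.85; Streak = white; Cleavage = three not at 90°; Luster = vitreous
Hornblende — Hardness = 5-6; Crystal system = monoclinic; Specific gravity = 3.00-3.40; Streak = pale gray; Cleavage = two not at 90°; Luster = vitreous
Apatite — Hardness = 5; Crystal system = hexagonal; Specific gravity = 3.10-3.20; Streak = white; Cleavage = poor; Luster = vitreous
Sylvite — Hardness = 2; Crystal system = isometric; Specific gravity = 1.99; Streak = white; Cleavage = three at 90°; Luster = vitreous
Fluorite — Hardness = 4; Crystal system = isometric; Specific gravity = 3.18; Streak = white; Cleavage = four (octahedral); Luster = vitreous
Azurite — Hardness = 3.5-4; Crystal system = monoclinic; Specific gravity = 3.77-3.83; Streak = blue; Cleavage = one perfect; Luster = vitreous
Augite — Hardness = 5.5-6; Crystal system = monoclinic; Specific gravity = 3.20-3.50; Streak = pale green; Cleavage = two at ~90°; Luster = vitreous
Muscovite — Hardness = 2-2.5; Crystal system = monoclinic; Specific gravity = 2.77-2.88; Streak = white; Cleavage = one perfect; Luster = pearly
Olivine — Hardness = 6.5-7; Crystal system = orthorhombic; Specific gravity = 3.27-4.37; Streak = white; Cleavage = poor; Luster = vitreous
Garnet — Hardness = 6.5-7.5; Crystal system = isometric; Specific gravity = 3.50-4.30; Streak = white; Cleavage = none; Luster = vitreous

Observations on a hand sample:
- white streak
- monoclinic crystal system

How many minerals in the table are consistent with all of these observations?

White streak is inconsistent with Graphite, Diamond, Malachite, Hornblende, Azurite, Augite.
Monoclinic crystal system: leaves Biotite, Epidote, Talc, Muscovite.
Consistent with every observation: Biotite, Epidote, Muscovite, Talc.
That is 4 minerals.

4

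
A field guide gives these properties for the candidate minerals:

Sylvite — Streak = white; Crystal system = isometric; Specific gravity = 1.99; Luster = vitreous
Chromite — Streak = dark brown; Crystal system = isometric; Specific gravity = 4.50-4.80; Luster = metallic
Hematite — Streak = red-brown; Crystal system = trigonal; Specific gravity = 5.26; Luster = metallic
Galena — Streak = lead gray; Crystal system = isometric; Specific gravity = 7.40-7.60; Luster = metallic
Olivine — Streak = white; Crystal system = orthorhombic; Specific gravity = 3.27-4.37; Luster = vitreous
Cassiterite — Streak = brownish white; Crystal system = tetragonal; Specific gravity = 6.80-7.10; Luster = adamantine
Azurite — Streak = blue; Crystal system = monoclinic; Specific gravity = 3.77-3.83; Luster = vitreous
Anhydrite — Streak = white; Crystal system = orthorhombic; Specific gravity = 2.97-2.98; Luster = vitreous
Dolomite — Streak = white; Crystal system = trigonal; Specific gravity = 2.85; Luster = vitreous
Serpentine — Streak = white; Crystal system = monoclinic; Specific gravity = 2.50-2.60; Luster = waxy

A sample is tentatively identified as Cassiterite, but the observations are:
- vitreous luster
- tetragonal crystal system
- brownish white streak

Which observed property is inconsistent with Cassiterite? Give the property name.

luster

Vitreous luster: Cassiterite has adamantine luster — outside the reference range.
Tetragonal crystal system: Cassiterite has tetragonal system — consistent.
Brownish white streak: Cassiterite has brownish white streak — consistent.
Everything matches except the luster.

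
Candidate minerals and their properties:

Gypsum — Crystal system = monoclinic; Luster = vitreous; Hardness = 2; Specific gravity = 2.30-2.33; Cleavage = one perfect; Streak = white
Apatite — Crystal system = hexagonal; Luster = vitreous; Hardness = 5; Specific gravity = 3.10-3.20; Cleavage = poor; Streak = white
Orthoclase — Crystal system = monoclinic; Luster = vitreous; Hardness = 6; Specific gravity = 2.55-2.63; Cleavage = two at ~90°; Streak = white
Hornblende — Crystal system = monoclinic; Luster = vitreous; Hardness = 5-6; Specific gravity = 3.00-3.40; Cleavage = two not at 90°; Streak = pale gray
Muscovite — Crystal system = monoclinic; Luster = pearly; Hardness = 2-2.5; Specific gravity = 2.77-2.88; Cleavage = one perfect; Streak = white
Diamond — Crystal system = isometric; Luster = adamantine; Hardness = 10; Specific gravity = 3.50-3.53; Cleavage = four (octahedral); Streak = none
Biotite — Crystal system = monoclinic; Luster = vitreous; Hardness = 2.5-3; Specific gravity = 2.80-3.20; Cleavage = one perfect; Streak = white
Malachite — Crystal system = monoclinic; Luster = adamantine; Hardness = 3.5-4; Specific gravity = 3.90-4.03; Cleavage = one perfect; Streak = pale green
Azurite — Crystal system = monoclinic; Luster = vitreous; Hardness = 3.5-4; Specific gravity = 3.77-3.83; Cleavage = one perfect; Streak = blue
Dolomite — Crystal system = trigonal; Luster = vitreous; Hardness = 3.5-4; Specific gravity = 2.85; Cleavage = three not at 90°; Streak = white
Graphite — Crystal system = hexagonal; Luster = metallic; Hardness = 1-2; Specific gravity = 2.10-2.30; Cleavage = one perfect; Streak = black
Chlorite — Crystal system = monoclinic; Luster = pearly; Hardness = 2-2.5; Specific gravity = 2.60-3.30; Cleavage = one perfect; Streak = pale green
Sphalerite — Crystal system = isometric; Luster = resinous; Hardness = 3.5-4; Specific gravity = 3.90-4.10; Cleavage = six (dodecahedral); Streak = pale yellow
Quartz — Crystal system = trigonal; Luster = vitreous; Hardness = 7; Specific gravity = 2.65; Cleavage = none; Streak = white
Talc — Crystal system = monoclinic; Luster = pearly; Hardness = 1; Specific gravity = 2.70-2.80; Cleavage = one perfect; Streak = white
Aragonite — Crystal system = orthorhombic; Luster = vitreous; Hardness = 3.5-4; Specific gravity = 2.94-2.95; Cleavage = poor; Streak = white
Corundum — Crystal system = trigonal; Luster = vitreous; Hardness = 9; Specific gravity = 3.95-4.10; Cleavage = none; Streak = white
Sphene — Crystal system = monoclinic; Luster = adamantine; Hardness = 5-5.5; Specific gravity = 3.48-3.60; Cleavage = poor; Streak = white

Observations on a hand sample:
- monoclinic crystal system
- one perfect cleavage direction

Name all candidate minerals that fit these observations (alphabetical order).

Monoclinic crystal system — leaves Gypsum, Orthoclase, Hornblende, Muscovite, Biotite, Malachite, Azurite, Chlorite, Talc, Sphene.
One perfect cleavage direction excludes Orthoclase, Hornblende, Sphene.
Consistent with every observation: Azurite, Biotite, Chlorite, Gypsum, Malachite, Muscovite, Talc.

Azurite, Biotite, Chlorite, Gypsum, Malachite, Muscovite, Talc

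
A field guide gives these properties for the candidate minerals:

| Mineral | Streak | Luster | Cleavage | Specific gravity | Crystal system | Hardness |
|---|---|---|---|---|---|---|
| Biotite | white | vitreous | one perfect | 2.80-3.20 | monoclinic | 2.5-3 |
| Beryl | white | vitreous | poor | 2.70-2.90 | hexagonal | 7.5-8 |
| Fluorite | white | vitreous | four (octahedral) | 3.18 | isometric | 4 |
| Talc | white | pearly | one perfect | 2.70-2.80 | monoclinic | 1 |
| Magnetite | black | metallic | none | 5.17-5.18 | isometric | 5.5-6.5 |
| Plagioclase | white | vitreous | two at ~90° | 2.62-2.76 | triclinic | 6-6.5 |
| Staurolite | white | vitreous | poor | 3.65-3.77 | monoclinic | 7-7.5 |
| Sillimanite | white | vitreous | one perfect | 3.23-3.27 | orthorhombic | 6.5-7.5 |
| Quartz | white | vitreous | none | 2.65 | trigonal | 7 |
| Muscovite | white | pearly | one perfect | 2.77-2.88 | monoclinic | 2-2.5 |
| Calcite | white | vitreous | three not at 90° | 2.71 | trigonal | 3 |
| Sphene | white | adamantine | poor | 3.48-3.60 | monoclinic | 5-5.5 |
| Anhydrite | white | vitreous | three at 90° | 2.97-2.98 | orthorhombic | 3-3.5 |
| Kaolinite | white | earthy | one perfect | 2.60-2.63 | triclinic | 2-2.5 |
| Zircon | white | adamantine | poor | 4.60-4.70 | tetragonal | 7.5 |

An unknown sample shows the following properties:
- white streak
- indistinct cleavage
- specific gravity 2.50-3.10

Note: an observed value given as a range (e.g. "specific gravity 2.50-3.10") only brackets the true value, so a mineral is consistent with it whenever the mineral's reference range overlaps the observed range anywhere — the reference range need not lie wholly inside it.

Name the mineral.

White streak eliminates Magnetite.
Indistinct cleavage — leaves Beryl, Staurolite, Sphene, Zircon.
Specific gravity 2.50-3.10 — Beryl remains.
The only mineral consistent with every observation is Beryl.

Beryl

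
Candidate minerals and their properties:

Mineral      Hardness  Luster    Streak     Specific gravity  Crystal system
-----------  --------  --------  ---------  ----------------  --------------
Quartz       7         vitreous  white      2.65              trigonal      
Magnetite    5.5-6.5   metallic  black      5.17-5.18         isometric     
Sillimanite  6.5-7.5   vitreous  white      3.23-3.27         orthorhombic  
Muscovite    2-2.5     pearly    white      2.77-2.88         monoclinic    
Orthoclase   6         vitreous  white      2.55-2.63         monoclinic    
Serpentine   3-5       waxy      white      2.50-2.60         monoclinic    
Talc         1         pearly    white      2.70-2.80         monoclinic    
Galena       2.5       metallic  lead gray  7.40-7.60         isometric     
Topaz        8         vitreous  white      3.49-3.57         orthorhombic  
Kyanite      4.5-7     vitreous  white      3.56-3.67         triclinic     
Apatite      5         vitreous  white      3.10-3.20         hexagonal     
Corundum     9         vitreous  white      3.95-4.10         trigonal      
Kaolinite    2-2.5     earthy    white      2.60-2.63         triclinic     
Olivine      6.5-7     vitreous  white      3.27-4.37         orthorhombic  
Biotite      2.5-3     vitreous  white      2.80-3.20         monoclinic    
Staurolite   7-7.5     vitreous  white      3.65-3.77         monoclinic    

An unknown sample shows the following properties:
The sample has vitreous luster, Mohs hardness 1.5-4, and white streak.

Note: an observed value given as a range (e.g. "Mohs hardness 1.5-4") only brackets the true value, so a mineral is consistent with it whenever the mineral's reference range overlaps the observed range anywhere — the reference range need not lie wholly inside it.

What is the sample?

Vitreous luster rules out Magnetite, Muscovite, Serpentine, Talc, Galena, Kaolinite.
Mohs hardness 1.5-4 — leaves Biotite.
White streak — all remaining candidates fit.
Only Biotite satisfies all observations.

Biotite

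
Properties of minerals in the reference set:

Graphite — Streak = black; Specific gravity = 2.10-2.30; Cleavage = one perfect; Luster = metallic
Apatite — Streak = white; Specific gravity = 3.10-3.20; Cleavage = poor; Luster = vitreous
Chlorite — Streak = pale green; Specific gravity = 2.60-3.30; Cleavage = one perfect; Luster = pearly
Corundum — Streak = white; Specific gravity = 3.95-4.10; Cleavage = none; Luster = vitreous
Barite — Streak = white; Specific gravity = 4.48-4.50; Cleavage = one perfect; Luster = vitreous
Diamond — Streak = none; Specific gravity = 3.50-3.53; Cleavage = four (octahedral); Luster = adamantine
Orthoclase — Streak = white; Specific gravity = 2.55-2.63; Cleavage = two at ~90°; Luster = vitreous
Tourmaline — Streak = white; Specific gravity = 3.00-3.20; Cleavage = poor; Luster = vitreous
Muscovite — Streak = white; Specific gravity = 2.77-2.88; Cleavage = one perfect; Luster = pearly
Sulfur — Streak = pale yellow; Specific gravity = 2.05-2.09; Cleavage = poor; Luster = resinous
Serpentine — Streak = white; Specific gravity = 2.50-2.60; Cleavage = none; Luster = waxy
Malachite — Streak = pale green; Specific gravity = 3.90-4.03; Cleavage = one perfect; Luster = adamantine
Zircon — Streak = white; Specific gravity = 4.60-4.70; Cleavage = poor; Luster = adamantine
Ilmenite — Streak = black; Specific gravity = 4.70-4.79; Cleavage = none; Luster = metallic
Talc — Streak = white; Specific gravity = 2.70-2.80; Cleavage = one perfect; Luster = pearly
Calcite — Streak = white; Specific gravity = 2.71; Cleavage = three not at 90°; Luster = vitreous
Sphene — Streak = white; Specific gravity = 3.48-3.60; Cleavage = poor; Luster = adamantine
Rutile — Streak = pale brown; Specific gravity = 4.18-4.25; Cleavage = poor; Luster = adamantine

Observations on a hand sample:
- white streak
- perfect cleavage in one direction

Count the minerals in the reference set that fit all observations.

White streak: leaves Apatite, Corundum, Barite, Orthoclase, Tourmaline, Muscovite, Serpentine, Zircon, Talc, Calcite, Sphene.
Perfect cleavage in one direction: only Barite, Muscovite, Talc remain.
Consistent with every observation: Barite, Muscovite, Talc.
That is 3 minerals.

3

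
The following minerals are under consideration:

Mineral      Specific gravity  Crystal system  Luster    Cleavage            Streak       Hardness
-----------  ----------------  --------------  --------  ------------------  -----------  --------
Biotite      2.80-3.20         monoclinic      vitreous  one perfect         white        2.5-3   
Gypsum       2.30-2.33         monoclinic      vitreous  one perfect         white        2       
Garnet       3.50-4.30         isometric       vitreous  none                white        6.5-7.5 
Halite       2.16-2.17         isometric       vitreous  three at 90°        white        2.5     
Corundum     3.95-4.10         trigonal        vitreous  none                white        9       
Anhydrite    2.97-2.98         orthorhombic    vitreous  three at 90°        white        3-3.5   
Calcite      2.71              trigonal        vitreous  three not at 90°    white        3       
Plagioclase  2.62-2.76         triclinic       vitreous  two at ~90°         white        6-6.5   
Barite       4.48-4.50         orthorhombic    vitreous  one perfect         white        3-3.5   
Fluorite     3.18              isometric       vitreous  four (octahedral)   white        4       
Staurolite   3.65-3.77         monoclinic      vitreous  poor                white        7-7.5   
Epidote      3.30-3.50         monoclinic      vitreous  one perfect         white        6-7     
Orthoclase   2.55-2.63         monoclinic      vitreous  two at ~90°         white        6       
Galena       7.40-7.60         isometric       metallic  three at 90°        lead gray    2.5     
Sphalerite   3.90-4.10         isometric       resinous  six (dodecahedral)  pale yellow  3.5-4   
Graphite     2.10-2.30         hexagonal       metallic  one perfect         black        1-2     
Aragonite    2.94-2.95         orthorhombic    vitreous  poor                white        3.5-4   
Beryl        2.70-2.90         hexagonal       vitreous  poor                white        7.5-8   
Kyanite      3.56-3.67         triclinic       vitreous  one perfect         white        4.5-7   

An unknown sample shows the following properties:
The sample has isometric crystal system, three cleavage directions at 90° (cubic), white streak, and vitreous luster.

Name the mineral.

Halite

Isometric crystal system: only Garnet, Halite, Fluorite, Galena, Sphalerite remain.
Three cleavage directions at 90° (cubic): only Halite, Galena remain.
White streak excludes Galena.
Vitreous luster: no further eliminations.
Only Halite satisfies all observations.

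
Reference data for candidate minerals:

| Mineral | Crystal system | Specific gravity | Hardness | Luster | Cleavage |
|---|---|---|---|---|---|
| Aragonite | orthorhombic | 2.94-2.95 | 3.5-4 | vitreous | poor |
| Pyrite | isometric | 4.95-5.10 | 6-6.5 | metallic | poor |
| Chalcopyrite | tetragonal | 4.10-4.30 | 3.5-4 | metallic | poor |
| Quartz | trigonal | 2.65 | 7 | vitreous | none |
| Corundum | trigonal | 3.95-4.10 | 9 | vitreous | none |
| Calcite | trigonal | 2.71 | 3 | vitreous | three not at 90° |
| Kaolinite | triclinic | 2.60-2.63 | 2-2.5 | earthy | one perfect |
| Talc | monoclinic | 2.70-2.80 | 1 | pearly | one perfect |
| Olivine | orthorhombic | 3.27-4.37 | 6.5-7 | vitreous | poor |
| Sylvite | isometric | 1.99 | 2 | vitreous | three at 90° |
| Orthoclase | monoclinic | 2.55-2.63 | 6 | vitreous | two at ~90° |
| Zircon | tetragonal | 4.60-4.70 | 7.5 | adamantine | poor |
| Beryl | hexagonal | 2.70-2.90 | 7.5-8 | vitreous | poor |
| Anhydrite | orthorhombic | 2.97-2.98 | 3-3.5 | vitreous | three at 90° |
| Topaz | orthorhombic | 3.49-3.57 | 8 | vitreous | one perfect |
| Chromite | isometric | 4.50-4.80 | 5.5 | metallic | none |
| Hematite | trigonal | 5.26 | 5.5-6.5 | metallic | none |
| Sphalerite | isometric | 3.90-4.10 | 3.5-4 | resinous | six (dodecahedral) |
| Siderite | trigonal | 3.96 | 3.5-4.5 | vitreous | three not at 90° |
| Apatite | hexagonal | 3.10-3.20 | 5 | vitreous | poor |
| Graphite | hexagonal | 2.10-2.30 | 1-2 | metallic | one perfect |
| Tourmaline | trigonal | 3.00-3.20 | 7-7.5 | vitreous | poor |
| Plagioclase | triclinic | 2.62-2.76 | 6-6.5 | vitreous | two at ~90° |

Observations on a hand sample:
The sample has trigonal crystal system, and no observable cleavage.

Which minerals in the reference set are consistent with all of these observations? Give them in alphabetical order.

Corundum, Hematite, Quartz

Trigonal crystal system: only Quartz, Corundum, Calcite, Hematite, Siderite, Tourmaline remain.
No observable cleavage eliminates Calcite, Siderite, Tourmaline.
The minerals that satisfy all observations are Corundum, Hematite, Quartz.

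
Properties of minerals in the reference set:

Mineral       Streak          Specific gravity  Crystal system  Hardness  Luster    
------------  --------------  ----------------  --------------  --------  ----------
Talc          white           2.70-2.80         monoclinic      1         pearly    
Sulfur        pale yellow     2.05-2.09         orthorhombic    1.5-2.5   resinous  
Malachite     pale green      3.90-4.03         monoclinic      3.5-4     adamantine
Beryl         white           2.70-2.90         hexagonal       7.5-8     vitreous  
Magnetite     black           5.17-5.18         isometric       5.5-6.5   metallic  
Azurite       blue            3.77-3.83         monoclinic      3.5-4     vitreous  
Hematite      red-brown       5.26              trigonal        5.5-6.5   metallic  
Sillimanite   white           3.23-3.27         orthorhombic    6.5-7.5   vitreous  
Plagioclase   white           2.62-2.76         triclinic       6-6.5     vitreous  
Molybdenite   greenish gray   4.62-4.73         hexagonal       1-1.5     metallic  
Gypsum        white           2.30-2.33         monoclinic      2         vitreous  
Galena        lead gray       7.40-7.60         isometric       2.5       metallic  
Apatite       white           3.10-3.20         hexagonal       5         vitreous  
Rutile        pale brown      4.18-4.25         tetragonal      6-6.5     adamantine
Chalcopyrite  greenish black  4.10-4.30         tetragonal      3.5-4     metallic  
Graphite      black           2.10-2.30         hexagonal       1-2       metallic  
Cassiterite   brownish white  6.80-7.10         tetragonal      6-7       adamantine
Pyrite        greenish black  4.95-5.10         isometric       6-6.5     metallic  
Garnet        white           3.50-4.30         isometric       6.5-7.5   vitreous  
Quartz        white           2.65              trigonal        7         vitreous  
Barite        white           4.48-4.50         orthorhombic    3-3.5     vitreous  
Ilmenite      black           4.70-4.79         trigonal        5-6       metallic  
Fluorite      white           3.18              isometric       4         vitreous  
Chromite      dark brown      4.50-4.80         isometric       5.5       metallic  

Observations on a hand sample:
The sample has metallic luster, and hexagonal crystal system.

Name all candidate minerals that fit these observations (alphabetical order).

Metallic luster — leaves Magnetite, Hematite, Molybdenite, Galena, Chalcopyrite, Graphite, Pyrite, Ilmenite, Chromite.
Hexagonal crystal system — narrows the field to Molybdenite, Graphite.
Remaining candidates: Graphite, Molybdenite.

Graphite, Molybdenite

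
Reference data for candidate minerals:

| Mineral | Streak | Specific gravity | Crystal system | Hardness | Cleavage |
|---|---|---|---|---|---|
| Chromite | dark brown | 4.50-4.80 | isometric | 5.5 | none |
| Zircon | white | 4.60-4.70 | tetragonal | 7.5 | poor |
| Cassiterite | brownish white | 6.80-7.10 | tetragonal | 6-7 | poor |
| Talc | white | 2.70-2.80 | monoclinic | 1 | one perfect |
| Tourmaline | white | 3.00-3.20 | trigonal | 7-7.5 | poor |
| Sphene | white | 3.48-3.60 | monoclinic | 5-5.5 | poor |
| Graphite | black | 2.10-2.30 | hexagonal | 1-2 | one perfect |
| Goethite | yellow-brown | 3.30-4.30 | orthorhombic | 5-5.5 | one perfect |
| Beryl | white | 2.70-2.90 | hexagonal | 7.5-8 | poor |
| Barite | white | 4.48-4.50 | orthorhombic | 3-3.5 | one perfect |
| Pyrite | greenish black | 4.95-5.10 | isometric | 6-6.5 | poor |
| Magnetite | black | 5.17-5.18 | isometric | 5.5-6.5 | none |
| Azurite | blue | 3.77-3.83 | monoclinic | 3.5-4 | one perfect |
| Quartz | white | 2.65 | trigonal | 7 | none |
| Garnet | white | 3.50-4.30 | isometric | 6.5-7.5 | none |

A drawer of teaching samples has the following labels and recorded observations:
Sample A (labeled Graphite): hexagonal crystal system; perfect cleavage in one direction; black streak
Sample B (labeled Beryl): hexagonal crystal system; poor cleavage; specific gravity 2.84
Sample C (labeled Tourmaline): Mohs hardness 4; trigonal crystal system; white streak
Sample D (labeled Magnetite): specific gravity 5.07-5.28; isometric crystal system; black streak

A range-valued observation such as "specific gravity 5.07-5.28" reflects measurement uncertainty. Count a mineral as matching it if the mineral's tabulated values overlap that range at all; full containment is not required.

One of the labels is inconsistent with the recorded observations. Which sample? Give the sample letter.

C

Sample A: every observation is compatible with the reference values for Graphite.
Sample B: every observation is compatible with the reference values for Beryl.
Sample C: Tourmaline has hardness 7-7.5, but the record shows Mohs hardness 4 — this label is wrong.
Sample D: every observation is compatible with the reference values for Magnetite.
Only sample C is inconsistent with its label.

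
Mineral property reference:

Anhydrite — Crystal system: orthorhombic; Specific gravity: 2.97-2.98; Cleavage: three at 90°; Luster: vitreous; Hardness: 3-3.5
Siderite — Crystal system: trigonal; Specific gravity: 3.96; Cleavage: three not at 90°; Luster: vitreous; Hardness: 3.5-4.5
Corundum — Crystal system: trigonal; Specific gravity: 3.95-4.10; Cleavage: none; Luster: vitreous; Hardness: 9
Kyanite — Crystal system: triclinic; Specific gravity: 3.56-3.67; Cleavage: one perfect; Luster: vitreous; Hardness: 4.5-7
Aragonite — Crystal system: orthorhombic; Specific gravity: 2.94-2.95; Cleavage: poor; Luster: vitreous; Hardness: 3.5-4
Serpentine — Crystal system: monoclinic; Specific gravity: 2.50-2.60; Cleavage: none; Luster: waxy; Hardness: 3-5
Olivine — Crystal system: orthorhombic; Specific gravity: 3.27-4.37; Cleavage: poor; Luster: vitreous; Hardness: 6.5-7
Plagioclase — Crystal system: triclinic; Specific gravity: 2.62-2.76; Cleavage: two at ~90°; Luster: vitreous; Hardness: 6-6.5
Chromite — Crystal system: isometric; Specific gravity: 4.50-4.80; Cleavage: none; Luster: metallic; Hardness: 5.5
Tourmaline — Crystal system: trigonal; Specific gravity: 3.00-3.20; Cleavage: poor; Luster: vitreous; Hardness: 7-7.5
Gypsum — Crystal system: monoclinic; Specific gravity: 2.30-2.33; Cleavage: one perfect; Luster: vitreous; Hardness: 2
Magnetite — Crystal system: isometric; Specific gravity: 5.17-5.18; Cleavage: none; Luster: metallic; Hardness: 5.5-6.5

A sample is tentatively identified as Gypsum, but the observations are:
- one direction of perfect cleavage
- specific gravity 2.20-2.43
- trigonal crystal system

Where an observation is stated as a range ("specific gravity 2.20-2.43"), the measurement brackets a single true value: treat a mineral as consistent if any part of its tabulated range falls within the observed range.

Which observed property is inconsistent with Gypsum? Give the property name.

crystal system

One direction of perfect cleavage: Gypsum has cleavage one perfect — consistent.
Specific gravity 2.20-2.43: Gypsum has SG 2.30-2.33 — consistent.
Trigonal crystal system: Gypsum has monoclinic system — inconsistent.
Only the crystal system is inconsistent.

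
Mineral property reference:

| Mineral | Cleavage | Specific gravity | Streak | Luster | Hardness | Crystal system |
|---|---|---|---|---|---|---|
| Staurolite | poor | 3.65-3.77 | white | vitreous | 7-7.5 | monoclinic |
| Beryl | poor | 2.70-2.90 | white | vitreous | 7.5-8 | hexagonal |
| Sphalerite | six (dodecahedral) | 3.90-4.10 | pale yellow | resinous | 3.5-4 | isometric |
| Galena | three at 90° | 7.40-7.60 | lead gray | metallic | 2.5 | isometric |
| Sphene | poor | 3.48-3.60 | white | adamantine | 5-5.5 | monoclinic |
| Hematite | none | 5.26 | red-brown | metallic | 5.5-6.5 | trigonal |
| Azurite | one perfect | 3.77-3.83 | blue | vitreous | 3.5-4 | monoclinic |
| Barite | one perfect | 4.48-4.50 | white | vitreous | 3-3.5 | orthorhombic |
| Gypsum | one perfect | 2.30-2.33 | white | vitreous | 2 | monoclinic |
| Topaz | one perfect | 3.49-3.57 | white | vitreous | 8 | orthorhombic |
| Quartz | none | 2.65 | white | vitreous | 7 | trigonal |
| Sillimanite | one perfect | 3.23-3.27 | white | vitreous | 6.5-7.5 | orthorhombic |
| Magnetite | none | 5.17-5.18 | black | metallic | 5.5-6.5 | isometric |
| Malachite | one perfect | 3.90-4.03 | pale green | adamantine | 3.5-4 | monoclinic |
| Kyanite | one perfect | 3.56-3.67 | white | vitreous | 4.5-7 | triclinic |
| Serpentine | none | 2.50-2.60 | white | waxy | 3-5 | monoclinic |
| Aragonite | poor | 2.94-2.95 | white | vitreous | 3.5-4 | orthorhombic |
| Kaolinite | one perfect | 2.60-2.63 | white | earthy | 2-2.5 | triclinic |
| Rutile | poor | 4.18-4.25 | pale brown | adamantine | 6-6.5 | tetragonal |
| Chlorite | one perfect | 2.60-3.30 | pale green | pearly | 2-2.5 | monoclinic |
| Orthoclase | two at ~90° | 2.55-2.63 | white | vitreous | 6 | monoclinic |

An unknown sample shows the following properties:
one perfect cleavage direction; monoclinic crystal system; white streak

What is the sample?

One perfect cleavage direction: leaves Azurite, Barite, Gypsum, Topaz, Sillimanite, Malachite, Kyanite, Kaolinite, Chlorite.
Monoclinic crystal system: only Azurite, Gypsum, Malachite, Chlorite remain.
White streak: Gypsum remains.
Gypsum is the sole remaining match.

Gypsum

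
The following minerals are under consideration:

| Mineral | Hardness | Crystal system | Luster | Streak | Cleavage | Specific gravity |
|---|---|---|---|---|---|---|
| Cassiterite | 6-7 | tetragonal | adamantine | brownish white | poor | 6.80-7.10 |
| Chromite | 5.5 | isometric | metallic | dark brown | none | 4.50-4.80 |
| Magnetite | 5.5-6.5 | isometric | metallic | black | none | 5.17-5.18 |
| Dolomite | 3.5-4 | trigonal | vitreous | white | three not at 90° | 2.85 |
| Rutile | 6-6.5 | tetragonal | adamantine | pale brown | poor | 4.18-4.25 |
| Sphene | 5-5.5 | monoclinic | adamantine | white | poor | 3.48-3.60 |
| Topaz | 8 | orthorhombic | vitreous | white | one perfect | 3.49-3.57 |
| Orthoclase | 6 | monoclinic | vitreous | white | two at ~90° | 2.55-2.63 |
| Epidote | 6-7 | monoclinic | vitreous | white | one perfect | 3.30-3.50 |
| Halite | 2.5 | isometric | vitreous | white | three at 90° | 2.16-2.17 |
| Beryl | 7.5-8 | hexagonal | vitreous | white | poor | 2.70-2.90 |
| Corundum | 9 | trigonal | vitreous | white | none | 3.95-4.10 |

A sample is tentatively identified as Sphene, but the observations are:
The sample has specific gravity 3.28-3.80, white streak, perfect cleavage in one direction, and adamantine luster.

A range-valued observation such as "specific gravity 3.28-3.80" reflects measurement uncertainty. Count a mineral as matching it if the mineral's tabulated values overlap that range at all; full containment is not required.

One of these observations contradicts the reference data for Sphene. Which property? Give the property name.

cleavage

Specific gravity 3.28-3.80: Sphene has SG 3.48-3.60 — matches.
White streak: Sphene has white streak — matches.
Perfect cleavage in one direction: Sphene has cleavage poor — does not match.
Adamantine luster: Sphene has adamantine luster — matches.
Only the cleavage is inconsistent.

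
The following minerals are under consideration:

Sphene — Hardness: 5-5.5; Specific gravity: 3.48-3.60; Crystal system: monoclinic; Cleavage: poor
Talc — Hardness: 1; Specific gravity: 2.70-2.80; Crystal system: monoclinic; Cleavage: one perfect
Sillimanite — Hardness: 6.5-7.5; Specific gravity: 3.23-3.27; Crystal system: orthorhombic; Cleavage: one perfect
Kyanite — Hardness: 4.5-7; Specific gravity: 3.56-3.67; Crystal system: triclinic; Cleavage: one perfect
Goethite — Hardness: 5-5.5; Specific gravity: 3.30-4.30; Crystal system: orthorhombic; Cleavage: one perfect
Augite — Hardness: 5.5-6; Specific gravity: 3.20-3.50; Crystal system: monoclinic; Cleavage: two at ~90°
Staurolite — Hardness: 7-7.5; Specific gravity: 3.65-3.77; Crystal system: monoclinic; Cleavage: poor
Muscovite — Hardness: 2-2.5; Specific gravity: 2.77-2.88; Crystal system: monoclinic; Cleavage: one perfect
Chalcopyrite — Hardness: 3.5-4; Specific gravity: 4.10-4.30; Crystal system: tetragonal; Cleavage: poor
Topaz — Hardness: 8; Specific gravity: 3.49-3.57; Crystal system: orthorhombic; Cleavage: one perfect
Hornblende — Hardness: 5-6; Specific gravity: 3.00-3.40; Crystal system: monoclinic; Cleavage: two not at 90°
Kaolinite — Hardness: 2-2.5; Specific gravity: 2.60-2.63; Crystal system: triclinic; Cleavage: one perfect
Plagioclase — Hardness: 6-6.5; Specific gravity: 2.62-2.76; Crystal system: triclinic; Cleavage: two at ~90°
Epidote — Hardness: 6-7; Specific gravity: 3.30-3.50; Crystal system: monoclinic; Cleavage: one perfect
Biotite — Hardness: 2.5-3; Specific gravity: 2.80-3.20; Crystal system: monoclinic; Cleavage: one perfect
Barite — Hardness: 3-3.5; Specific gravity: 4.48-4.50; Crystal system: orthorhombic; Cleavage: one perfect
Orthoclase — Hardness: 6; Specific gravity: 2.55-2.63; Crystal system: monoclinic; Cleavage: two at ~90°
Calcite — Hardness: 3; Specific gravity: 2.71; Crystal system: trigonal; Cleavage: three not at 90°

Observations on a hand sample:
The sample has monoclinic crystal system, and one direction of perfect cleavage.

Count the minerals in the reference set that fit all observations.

Monoclinic crystal system: Sphene, Talc, Augite, Staurolite, Muscovite, Hornblende, Epidote, Biotite, Orthoclase remain.
One direction of perfect cleavage: only Talc, Muscovite, Epidote, Biotite remain.
The minerals that satisfy all observations are Biotite, Epidote, Muscovite, Talc.
That is 4 minerals.

4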